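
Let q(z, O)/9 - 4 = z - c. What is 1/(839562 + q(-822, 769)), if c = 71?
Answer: 1/831561 ≈ 1.2026e-6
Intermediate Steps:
q(z, O) = -603 + 9*z (q(z, O) = 36 + 9*(z - 1*71) = 36 + 9*(z - 71) = 36 + 9*(-71 + z) = 36 + (-639 + 9*z) = -603 + 9*z)
1/(839562 + q(-822, 769)) = 1/(839562 + (-603 + 9*(-822))) = 1/(839562 + (-603 - 7398)) = 1/(839562 - 8001) = 1/831561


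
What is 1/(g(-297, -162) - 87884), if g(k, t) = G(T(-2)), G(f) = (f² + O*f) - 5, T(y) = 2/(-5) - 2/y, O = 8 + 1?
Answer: -25/2197081 ≈ -1.1379e-5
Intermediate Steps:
O = 9
T(y) = -⅖ - 2/y (T(y) = 2*(-⅕) - 2/y = -⅖ - 2/y)
G(f) = -5 + f² + 9*f (G(f) = (f² + 9*f) - 5 = -5 + f² + 9*f)
g(k, t) = 19/25 (g(k, t) = -5 + (-⅖ - 2/(-2))² + 9*(-⅖ - 2/(-2)) = -5 + (-⅖ - 2*(-½))² + 9*(-⅖ - 2*(-½)) = -5 + (-⅖ + 1)² + 9*(-⅖ + 1) = -5 + (⅗)² + 9*(⅗) = -5 + 9/25 + 27/5 = 19/25)
1/(g(-297, -162) - 87884) = 1/(19/25 - 87884) = 1/(-2197081/25) = -25/2197081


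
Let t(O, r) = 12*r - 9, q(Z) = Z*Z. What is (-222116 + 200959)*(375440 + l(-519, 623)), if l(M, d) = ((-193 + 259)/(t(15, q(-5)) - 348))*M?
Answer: -151162068146/19 ≈ -7.9559e+9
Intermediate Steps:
q(Z) = Z**2
t(O, r) = -9 + 12*r
l(M, d) = -22*M/19 (l(M, d) = ((-193 + 259)/((-9 + 12*(-5)**2) - 348))*M = (66/((-9 + 12*25) - 348))*M = (66/((-9 + 300) - 348))*M = (66/(291 - 348))*M = (66/(-57))*M = (66*(-1/57))*M = -22*M/19)
(-222116 + 200959)*(375440 + l(-519, 623)) = (-222116 + 200959)*(375440 - 22/19*(-519)) = -21157*(375440 + 11418/19) = -21157*7144778/19 = -151162068146/19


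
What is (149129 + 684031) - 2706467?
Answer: -1873307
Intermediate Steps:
(149129 + 684031) - 2706467 = 833160 - 2706467 = -1873307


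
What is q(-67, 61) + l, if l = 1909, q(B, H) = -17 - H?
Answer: 1831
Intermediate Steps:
q(-67, 61) + l = (-17 - 1*61) + 1909 = (-17 - 61) + 1909 = -78 + 1909 = 1831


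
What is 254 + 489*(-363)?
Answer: -177253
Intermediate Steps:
254 + 489*(-363) = 254 - 177507 = -177253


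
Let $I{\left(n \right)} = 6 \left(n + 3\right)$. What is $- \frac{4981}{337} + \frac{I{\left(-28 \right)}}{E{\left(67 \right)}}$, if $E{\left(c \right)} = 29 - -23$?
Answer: $- \frac{154781}{8762} \approx -17.665$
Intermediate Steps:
$E{\left(c \right)} = 52$ ($E{\left(c \right)} = 29 + 23 = 52$)
$I{\left(n \right)} = 18 + 6 n$ ($I{\left(n \right)} = 6 \left(3 + n\right) = 18 + 6 n$)
$- \frac{4981}{337} + \frac{I{\left(-28 \right)}}{E{\left(67 \right)}} = - \frac{4981}{337} + \frac{18 + 6 \left(-28\right)}{52} = \left(-4981\right) \frac{1}{337} + \left(18 - 168\right) \frac{1}{52} = - \frac{4981}{337} - \frac{75}{26} = - \frac{154781}{8762}$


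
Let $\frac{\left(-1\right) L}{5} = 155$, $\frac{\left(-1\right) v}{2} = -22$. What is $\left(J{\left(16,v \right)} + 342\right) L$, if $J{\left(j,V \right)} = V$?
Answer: $-299150$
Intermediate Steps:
$v = 44$ ($v = \left(-2\right) \left(-22\right) = 44$)
$L = -775$ ($L = \left(-5\right) 155 = -775$)
$\left(J{\left(16,v \right)} + 342\right) L = \left(44 + 342\right) \left(-775\right) = 386 \left(-775\right) = -299150$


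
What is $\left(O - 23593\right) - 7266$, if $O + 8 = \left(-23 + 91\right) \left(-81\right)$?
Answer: $-36375$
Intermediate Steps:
$O = -5516$ ($O = -8 + \left(-23 + 91\right) \left(-81\right) = -8 + 68 \left(-81\right) = -8 - 5508 = -5516$)
$\left(O - 23593\right) - 7266 = \left(-5516 - 23593\right) - 7266 = -29109 - 7266 = -36375$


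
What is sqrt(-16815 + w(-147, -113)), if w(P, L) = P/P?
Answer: I*sqrt(16814) ≈ 129.67*I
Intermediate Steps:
w(P, L) = 1
sqrt(-16815 + w(-147, -113)) = sqrt(-16815 + 1) = sqrt(-16814) = I*sqrt(16814)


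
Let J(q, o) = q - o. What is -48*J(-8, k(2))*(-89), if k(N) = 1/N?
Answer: -36312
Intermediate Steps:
-48*J(-8, k(2))*(-89) = -48*(-8 - 1/2)*(-89) = -48*(-8 - 1*½)*(-89) = -48*(-8 - ½)*(-89) = -48*(-17/2)*(-89) = 408*(-89) = -36312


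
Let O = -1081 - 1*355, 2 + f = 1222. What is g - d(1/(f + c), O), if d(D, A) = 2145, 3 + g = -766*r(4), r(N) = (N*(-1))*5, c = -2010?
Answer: 13172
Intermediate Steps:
f = 1220 (f = -2 + 1222 = 1220)
r(N) = -5*N (r(N) = -N*5 = -5*N)
O = -1436 (O = -1081 - 355 = -1436)
g = 15317 (g = -3 - (-3830)*4 = -3 - 766*(-20) = -3 + 15320 = 15317)
g - d(1/(f + c), O) = 15317 - 1*2145 = 15317 - 2145 = 13172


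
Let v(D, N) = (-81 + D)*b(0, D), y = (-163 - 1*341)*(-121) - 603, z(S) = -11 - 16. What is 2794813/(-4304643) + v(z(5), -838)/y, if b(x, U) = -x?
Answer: -399259/614949 ≈ -0.64926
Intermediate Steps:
z(S) = -27
y = 60381 (y = (-163 - 341)*(-121) - 603 = -504*(-121) - 603 = 60984 - 603 = 60381)
v(D, N) = 0 (v(D, N) = (-81 + D)*(-1*0) = (-81 + D)*0 = 0)
2794813/(-4304643) + v(z(5), -838)/y = 2794813/(-4304643) + 0/60381 = 2794813*(-1/4304643) + 0*(1/60381) = -399259/614949 + 0 = -399259/614949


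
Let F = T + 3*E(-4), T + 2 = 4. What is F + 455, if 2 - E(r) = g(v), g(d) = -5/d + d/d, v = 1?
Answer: 475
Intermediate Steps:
g(d) = 1 - 5/d (g(d) = -5/d + 1 = 1 - 5/d)
E(r) = 6 (E(r) = 2 - (-5 + 1)/1 = 2 - (-4) = 2 - 1*(-4) = 2 + 4 = 6)
T = 2 (T = -2 + 4 = 2)
F = 20 (F = 2 + 3*6 = 2 + 18 = 20)
F + 455 = 20 + 455 = 475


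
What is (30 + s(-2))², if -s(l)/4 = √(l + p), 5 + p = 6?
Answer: 884 - 240*I ≈ 884.0 - 240.0*I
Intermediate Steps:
p = 1 (p = -5 + 6 = 1)
s(l) = -4*√(1 + l) (s(l) = -4*√(l + 1) = -4*√(1 + l))
(30 + s(-2))² = (30 - 4*√(1 - 2))² = (30 - 4*I)²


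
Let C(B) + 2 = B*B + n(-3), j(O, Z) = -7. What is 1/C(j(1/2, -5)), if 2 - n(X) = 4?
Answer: 1/45 ≈ 0.022222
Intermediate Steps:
n(X) = -2 (n(X) = 2 - 1*4 = 2 - 4 = -2)
C(B) = -4 + B² (C(B) = -2 + (B*B - 2) = -2 + (B² - 2) = -2 + (-2 + B²) = -4 + B²)
1/C(j(1/2, -5)) = 1/(-4 + (-7)²) = 1/(-4 + 49) = 1/45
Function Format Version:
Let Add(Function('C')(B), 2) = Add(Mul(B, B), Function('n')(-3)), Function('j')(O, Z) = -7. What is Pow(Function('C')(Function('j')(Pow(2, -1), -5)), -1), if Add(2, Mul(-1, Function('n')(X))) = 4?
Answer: Rational(1, 45) ≈ 0.022222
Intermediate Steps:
Function('n')(X) = -2 (Function('n')(X) = Add(2, Mul(-1, 4)) = Add(2, -4) = -2)
Function('C')(B) = Add(-4, Pow(B, 2)) (Function('C')(B) = Add(-2, Add(Mul(B, B), -2)) = Add(-2, Add(Pow(B, 2), -2)) = Add(-2, Add(-2, Pow(B, 2))) = Add(-4, Pow(B, 2)))
Pow(Function('C')(Function('j')(Pow(2, -1), -5)), -1) = Pow(Add(-4, Pow(-7, 2)), -1) = Pow(Add(-4, 49), -1) = Pow(45, -1) = Rational(1, 45)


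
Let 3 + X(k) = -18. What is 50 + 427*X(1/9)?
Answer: -8917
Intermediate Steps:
X(k) = -21 (X(k) = -3 - 18 = -21)
50 + 427*X(1/9) = 50 + 427*(-21) = 50 - 8967 = -8917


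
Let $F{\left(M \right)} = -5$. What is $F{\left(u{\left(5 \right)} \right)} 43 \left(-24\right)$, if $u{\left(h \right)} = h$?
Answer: $5160$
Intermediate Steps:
$F{\left(u{\left(5 \right)} \right)} 43 \left(-24\right) = \left(-5\right) 43 \left(-24\right) = \left(-215\right) \left(-24\right) = 5160$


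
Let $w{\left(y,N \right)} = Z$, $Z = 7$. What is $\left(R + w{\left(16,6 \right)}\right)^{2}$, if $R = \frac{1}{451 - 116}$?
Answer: $\frac{5503716}{112225} \approx 49.042$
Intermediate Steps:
$w{\left(y,N \right)} = 7$
$R = \frac{1}{335} \approx 0.0029851$
$\left(R + w{\left(16,6 \right)}\right)^{2} = \left(\frac{1}{335} + 7\right)^{2} = \left(\frac{2346}{335}\right)^{2} = \frac{5503716}{112225}$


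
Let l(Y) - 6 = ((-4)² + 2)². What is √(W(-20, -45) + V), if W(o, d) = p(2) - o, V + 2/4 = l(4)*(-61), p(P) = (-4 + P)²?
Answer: I*√80426/2 ≈ 141.8*I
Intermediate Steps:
l(Y) = 330 (l(Y) = 6 + ((-4)² + 2)² = 6 + (16 + 2)² = 6 + 18² = 6 + 324 = 330)
V = -40261/2 (V = -½ + 330*(-61) = -½ - 20130 = -40261/2 ≈ -20131.)
W(o, d) = 4 - o (W(o, d) = (-4 + 2)² - o = (-2)² - o = 4 - o)
√(W(-20, -45) + V) = √((4 - 1*(-20)) - 40261/2) = √((4 + 20) - 40261/2) = √(24 - 40261/2) = √(-40213/2) = I*√80426/2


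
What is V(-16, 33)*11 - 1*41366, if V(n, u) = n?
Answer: -41542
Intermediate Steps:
V(-16, 33)*11 - 1*41366 = -16*11 - 1*41366 = -176 - 41366 = -41542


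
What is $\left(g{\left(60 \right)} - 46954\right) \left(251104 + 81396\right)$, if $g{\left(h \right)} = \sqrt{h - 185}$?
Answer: $-15612205000 + 1662500 i \sqrt{5} \approx -1.5612 \cdot 10^{10} + 3.7175 \cdot 10^{6} i$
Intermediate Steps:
$g{\left(h \right)} = \sqrt{-185 + h}$
$\left(g{\left(60 \right)} - 46954\right) \left(251104 + 81396\right) = \left(\sqrt{-185 + 60} - 46954\right) \left(251104 + 81396\right) = \left(\sqrt{-125} - 46954\right) 332500 = \left(5 i \sqrt{5} - 46954\right) 332500 = \left(-46954 + 5 i \sqrt{5}\right) 332500 = -15612205000 + 1662500 i \sqrt{5}$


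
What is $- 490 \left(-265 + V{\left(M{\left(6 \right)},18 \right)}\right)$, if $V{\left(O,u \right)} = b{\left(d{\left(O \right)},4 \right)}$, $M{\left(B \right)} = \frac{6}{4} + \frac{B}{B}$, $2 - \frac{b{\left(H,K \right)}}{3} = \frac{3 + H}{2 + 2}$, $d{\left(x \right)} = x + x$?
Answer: $129850$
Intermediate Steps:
$d{\left(x \right)} = 2 x$
$b{\left(H,K \right)} = \frac{15}{4} - \frac{3 H}{4}$ ($b{\left(H,K \right)} = 6 - 3 \frac{3 + H}{2 + 2} = 6 - 3 \frac{3 + H}{4} = 6 - 3 \left(3 + H\right) \frac{1}{4} = 6 - 3 \left(\frac{3}{4} + \frac{H}{4}\right) = 6 - \left(\frac{9}{4} + \frac{3 H}{4}\right) = \frac{15}{4} - \frac{3 H}{4}$)
$M{\left(B \right)} = \frac{5}{2}$ ($M{\left(B \right)} = 6 \cdot \frac{1}{4} + 1 = \frac{3}{2} + 1 = \frac{5}{2}$)
$V{\left(O,u \right)} = \frac{15}{4} - \frac{3 O}{2}$ ($V{\left(O,u \right)} = \frac{15}{4} - \frac{3 \cdot 2 O}{4} = \frac{15}{4} - \frac{3 O}{2}$)
$- 490 \left(-265 + V{\left(M{\left(6 \right)},18 \right)}\right) = - 490 \left(-265 + \left(\frac{15}{4} - \frac{15}{4}\right)\right) = - 490 \left(-265 + 0\right) = \left(-490\right) \left(-265\right) = 129850$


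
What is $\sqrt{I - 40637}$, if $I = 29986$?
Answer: $i \sqrt{10651} \approx 103.2 i$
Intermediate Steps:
$\sqrt{I - 40637} = \sqrt{29986 - 40637} = \sqrt{-10651} = i \sqrt{10651}$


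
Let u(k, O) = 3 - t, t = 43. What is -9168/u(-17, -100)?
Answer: 1146/5 ≈ 229.20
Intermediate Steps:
u(k, O) = -40 (u(k, O) = 3 - 1*43 = 3 - 43 = -40)
-9168/u(-17, -100) = -9168/(-40) = -9168*(-1/40) = 1146/5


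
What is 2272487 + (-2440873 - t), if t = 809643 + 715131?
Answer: -1693160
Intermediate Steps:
t = 1524774
2272487 + (-2440873 - t) = 2272487 + (-2440873 - 1*1524774) = 2272487 + (-2440873 - 1524774) = 2272487 - 3965647 = -1693160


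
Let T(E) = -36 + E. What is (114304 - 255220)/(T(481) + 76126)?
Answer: -140916/76571 ≈ -1.8403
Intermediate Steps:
(114304 - 255220)/(T(481) + 76126) = (114304 - 255220)/((-36 + 481) + 76126) = -140916/(445 + 76126) = -140916/76571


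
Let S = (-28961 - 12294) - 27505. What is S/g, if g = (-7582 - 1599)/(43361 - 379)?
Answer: 2955442320/9181 ≈ 3.2191e+5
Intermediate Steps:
g = -9181/42982 ≈ -0.21360
S = -68760 (S = -41255 - 27505 = -68760)
S/g = -68760/(-9181/42982) = -68760*(-42982/9181) = 2955442320/9181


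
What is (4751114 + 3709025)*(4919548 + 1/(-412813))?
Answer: 17181301786322804697/412813 ≈ 4.1620e+13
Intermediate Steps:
(4751114 + 3709025)*(4919548 + 1/(-412813)) = 8460139*(4919548 - 1/412813) = 8460139*(2030853368523/412813) = 17181301786322804697/412813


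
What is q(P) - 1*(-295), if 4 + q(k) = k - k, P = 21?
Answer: 291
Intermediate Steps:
q(k) = -4 (q(k) = -4 + (k - k) = -4 + 0 = -4)
q(P) - 1*(-295) = -4 - 1*(-295) = -4 + 295 = 291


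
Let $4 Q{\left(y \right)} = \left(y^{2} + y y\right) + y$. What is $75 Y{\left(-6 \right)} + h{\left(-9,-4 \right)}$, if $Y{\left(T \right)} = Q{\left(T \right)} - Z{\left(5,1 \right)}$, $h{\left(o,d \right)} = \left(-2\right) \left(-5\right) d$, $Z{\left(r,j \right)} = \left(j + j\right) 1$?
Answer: $\frac{2095}{2} \approx 1047.5$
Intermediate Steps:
$Z{\left(r,j \right)} = 2 j$ ($Z{\left(r,j \right)} = 2 j 1 = 2 j$)
$Q{\left(y \right)} = \frac{y^{2}}{2} + \frac{y}{4}$ ($Q{\left(y \right)} = \frac{\left(y^{2} + y y\right) + y}{4} = \frac{\left(y^{2} + y^{2}\right) + y}{4} = \frac{2 y^{2} + y}{4} = \frac{y + 2 y^{2}}{4} = \frac{y^{2}}{2} + \frac{y}{4}$)
$h{\left(o,d \right)} = 10 d$
$Y{\left(T \right)} = -2 + \frac{T \left(1 + 2 T\right)}{4}$ ($Y{\left(T \right)} = \frac{T \left(1 + 2 T\right)}{4} - 2 \cdot 1 = \frac{T \left(1 + 2 T\right)}{4} - 2 = -2 + \frac{T \left(1 + 2 T\right)}{4}$)
$75 Y{\left(-6 \right)} + h{\left(-9,-4 \right)} = 75 \left(-2 + \frac{1}{4} \left(-6\right) \left(1 + 2 \left(-6\right)\right)\right) + 10 \left(-4\right) = 75 \left(-2 + \frac{1}{4} \left(-6\right) \left(1 - 12\right)\right) - 40 = 75 \left(-2 + \frac{1}{4} \left(-6\right) \left(-11\right)\right) - 40 = 75 \left(-2 + \frac{33}{2}\right) - 40 = 75 \cdot \frac{29}{2} - 40 = \frac{2175}{2} - 40 = \frac{2095}{2}$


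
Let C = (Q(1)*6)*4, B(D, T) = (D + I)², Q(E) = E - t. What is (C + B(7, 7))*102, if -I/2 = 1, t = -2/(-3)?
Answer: 3366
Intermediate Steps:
t = ⅔ (t = -2*(-⅓) = ⅔ ≈ 0.66667)
I = -2 (I = -2*1 = -2)
Q(E) = -⅔ + E (Q(E) = E - 1*⅔ = E - ⅔ = -⅔ + E)
B(D, T) = (-2 + D)² (B(D, T) = (D - 2)² = (-2 + D)²)
C = 8 (C = ((-⅔ + 1)*6)*4 = ((⅓)*6)*4 = 2*4 = 8)
(C + B(7, 7))*102 = (8 + (-2 + 7)²)*102 = (8 + 5²)*102 = (8 + 25)*102 = 33*102 = 3366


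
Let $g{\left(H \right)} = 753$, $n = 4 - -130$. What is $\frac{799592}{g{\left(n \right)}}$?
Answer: $\frac{799592}{753} \approx 1061.9$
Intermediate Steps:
$n = 134$ ($n = 4 + 130 = 134$)
$\frac{799592}{g{\left(n \right)}} = \frac{799592}{753}$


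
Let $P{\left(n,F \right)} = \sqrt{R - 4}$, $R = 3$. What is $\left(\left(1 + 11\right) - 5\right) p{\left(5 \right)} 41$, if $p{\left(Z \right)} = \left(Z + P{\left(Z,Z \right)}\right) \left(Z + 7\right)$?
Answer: $17220 + 3444 i \approx 17220.0 + 3444.0 i$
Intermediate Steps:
$P{\left(n,F \right)} = i$ ($P{\left(n,F \right)} = \sqrt{3 - 4} = \sqrt{-1} = i$)
$p{\left(Z \right)} = \left(7 + Z\right) \left(i + Z\right)$ ($p{\left(Z \right)} = \left(Z + i\right) \left(Z + 7\right) = \left(i + Z\right) \left(7 + Z\right) = \left(7 + Z\right) \left(i + Z\right)$)
$\left(\left(1 + 11\right) - 5\right) p{\left(5 \right)} 41 = \left(\left(1 + 11\right) - 5\right) \left(5^{2} + 7 i + 5 \left(7 + i\right)\right) 41 = \left(12 + \left(-7 + 2\right)\right) \left(25 + 7 i + \left(35 + 5 i\right)\right) 41 = \left(12 - 5\right) \left(60 + 12 i\right) 41 = 7 \left(60 + 12 i\right) 41 = \left(420 + 84 i\right) 41 = 17220 + 3444 i$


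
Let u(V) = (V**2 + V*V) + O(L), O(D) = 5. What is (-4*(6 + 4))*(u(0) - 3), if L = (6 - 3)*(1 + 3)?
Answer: -80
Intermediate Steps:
L = 12 (L = 3*4 = 12)
u(V) = 5 + 2*V**2 (u(V) = (V**2 + V*V) + 5 = (V**2 + V**2) + 5 = 2*V**2 + 5 = 5 + 2*V**2)
(-4*(6 + 4))*(u(0) - 3) = (-4*(6 + 4))*((5 + 2*0**2) - 3) = (-4*10)*((5 + 2*0) - 3) = -40*((5 + 0) - 3) = -40*(5 - 3) = -40*2 = -80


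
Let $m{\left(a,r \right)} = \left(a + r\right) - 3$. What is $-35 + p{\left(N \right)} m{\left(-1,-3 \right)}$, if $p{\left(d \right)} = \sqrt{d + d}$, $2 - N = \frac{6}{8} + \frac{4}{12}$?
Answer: $-35 - \frac{7 \sqrt{66}}{6} \approx -44.478$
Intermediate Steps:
$N = \frac{11}{12}$ ($N = 2 - \left(\frac{6}{8} + \frac{4}{12}\right) = 2 - \left(6 \cdot \frac{1}{8} + 4 \cdot \frac{1}{12}\right) = 2 - \left(\frac{3}{4} + \frac{1}{3}\right) = 2 - \frac{13}{12} = \frac{11}{12} \approx 0.91667$)
$m{\left(a,r \right)} = -3 + a + r$
$p{\left(d \right)} = \sqrt{2} \sqrt{d}$ ($p{\left(d \right)} = \sqrt{2 d} = \sqrt{2} \sqrt{d}$)
$-35 + p{\left(N \right)} m{\left(-1,-3 \right)} = -35 + \sqrt{2} \sqrt{\frac{11}{12}} \left(-3 - 1 - 3\right) = -35 + \sqrt{2} \frac{\sqrt{33}}{6} \left(-7\right) = -35 + \frac{\sqrt{66}}{6} \left(-7\right) = -35 - \frac{7 \sqrt{66}}{6}$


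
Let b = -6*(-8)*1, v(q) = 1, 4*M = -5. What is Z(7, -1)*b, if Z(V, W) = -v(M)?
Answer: -48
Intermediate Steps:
M = -5/4 (M = (¼)*(-5) = -5/4 ≈ -1.2500)
Z(V, W) = -1 (Z(V, W) = -1*1 = -1)
b = 48 (b = 48*1 = 48)
Z(7, -1)*b = -1*48 = -48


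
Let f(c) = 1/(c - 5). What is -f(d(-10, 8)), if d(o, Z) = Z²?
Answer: -1/59 ≈ -0.016949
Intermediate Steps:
f(c) = 1/(-5 + c)
-f(d(-10, 8)) = -1/(-5 + 8²) = -1/(-5 + 64) = -1/59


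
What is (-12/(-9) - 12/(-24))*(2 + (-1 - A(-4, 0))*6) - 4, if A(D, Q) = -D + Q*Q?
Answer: -166/3 ≈ -55.333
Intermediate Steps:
A(D, Q) = Q² - D (A(D, Q) = -D + Q² = Q² - D)
(-12/(-9) - 12/(-24))*(2 + (-1 - A(-4, 0))*6) - 4 = (-12/(-9) - 12/(-24))*(2 + (-1 - (0² - 1*(-4)))*6) - 4 = (-12*(-⅑) - 12*(-1/24))*(2 + (-1 - (0 + 4))*6) - 4 = (4/3 + ½)*(2 + (-1 - 1*4)*6) - 4 = 11*(2 + (-1 - 4)*6)/6 - 4 = 11*(2 - 5*6)/6 - 4 = 11*(2 - 30)/6 - 4 = (11/6)*(-28) - 4 = -154/3 - 4 = -166/3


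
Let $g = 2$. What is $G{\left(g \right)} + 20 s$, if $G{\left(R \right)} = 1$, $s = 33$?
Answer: $661$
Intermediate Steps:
$G{\left(g \right)} + 20 s = 1 + 20 \cdot 33 = 1 + 660 = 661$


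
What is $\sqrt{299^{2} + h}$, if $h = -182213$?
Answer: $2 i \sqrt{23203} \approx 304.65 i$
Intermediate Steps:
$\sqrt{299^{2} + h} = \sqrt{299^{2} - 182213} = \sqrt{89401 - 182213} = \sqrt{-92812} = 2 i \sqrt{23203}$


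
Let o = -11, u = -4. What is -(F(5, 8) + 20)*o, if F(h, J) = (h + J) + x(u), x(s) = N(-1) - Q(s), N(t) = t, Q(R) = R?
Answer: 396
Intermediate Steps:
x(s) = -1 - s
F(h, J) = 3 + J + h (F(h, J) = (h + J) + (-1 - 1*(-4)) = (J + h) + (-1 + 4) = (J + h) + 3 = 3 + J + h)
-(F(5, 8) + 20)*o = -((3 + 8 + 5) + 20)*(-11) = -(16 + 20)*(-11) = -36*(-11) = -1*(-396) = 396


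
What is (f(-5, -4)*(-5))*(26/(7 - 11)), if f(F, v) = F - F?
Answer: 0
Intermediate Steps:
f(F, v) = 0
(f(-5, -4)*(-5))*(26/(7 - 11)) = (0*(-5))*(26/(7 - 11)) = 0*(26/(-4)) = 0*(26*(-¼)) = 0*(-13/2) = 0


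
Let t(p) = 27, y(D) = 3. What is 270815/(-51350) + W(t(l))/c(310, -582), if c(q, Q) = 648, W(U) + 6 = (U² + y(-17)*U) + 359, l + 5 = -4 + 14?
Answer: -11576807/3327480 ≈ -3.4792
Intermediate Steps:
l = 5 (l = -5 + (-4 + 14) = -5 + 10 = 5)
W(U) = 353 + U² + 3*U (W(U) = -6 + ((U² + 3*U) + 359) = -6 + (359 + U² + 3*U) = 353 + U² + 3*U)
270815/(-51350) + W(t(l))/c(310, -582) = 270815/(-51350) + (353 + 27² + 3*27)/648 = 270815*(-1/51350) + (353 + 729 + 81)*(1/648) = -54163/10270 + 1163*(1/648) = -54163/10270 + 1163/648 = -11576807/3327480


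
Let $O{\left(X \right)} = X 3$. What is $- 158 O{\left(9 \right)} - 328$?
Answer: $-4594$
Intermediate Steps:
$O{\left(X \right)} = 3 X$
$- 158 O{\left(9 \right)} - 328 = - 158 \cdot 3 \cdot 9 - 328 = \left(-158\right) 27 - 328 = -4266 - 328 = -4594$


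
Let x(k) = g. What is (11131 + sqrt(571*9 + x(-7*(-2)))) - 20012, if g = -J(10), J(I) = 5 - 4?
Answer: -8881 + sqrt(5138) ≈ -8809.3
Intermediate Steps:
J(I) = 1
g = -1 (g = -1*1 = -1)
x(k) = -1
(11131 + sqrt(571*9 + x(-7*(-2)))) - 20012 = (11131 + sqrt(571*9 - 1)) - 20012 = (11131 + sqrt(5139 - 1)) - 20012 = (11131 + sqrt(5138)) - 20012 = -8881 + sqrt(5138)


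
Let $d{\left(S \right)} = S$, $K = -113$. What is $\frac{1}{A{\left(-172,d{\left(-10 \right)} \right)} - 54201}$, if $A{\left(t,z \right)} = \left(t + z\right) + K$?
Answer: $- \frac{1}{54496} \approx -1.835 \cdot 10^{-5}$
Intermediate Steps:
$A{\left(t,z \right)} = -113 + t + z$ ($A{\left(t,z \right)} = \left(t + z\right) - 113 = -113 + t + z$)
$\frac{1}{A{\left(-172,d{\left(-10 \right)} \right)} - 54201} = \frac{1}{\left(-113 - 172 - 10\right) - 54201} = \frac{1}{-295 - 54201} = \frac{1}{-54496} = - \frac{1}{54496}$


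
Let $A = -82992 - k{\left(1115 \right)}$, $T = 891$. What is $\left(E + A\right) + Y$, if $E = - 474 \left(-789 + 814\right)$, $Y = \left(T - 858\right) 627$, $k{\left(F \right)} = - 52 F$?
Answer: $-16171$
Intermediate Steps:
$Y = 20691$ ($Y = \left(891 - 858\right) 627 = 33 \cdot 627 = 20691$)
$A = -25012$ ($A = -82992 - \left(-52\right) 1115 = -82992 - -57980 = -82992 + 57980 = -25012$)
$E = -11850$ ($E = \left(-474\right) 25 = -11850$)
$\left(E + A\right) + Y = \left(-11850 - 25012\right) + 20691 = -36862 + 20691 = -16171$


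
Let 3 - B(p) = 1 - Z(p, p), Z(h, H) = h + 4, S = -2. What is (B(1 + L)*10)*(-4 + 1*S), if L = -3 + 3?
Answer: -420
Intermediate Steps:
Z(h, H) = 4 + h
L = 0
B(p) = 6 + p (B(p) = 3 - (1 - (4 + p)) = 3 - (1 + (-4 - p)) = 3 - (-3 - p) = 3 + (3 + p) = 6 + p)
(B(1 + L)*10)*(-4 + 1*S) = ((6 + (1 + 0))*10)*(-4 + 1*(-2)) = ((6 + 1)*10)*(-4 - 2) = (7*10)*(-6) = 70*(-6) = -420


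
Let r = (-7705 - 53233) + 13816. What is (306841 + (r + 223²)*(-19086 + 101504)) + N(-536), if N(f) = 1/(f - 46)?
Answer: 125229269993/582 ≈ 2.1517e+8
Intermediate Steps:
r = -47122 (r = -60938 + 13816 = -47122)
N(f) = 1/(-46 + f)
(306841 + (r + 223²)*(-19086 + 101504)) + N(-536) = (306841 + (-47122 + 223²)*(-19086 + 101504)) + 1/(-46 - 536) = (306841 + (-47122 + 49729)*82418) + 1/(-582) = (306841 + 2607*82418) - 1/582 = (306841 + 214863726) - 1/582 = 215170567 - 1/582 = 125229269993/582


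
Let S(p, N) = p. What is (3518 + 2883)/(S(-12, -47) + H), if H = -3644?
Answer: -6401/3656 ≈ -1.7508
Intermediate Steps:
(3518 + 2883)/(S(-12, -47) + H) = (3518 + 2883)/(-12 - 3644) = 6401/(-3656) = 6401*(-1/3656) = -6401/3656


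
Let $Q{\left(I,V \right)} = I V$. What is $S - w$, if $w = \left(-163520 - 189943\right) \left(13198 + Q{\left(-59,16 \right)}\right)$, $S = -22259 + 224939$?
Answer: $4331538282$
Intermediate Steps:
$S = 202680$
$w = -4331335602$ ($w = \left(-163520 - 189943\right) \left(13198 - 944\right) = - 353463 \left(13198 - 944\right) = \left(-353463\right) 12254 = -4331335602$)
$S - w = 202680 - -4331335602 = 202680 + 4331335602 = 4331538282$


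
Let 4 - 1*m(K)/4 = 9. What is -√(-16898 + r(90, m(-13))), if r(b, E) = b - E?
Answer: -2*I*√4197 ≈ -129.57*I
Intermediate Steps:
m(K) = -20 (m(K) = 16 - 4*9 = 16 - 36 = -20)
-√(-16898 + r(90, m(-13))) = -√(-16898 + (90 - 1*(-20))) = -√(-16898 + (90 + 20)) = -√(-16898 + 110) = -√(-16788) = -2*I*√4197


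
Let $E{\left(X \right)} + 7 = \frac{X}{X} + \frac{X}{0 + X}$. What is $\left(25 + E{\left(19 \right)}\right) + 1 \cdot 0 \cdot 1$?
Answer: $20$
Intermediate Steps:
$E{\left(X \right)} = -5$ ($E{\left(X \right)} = -7 + \left(\frac{X}{X} + \frac{X}{0 + X}\right) = -7 + \left(1 + \frac{X}{X}\right) = -7 + \left(1 + 1\right) = -7 + 2 = -5$)
$\left(25 + E{\left(19 \right)}\right) + 1 \cdot 0 \cdot 1 = \left(25 - 5\right) + 1 \cdot 0 \cdot 1 = 20 + 0 \cdot 1 = 20 + 0 = 20$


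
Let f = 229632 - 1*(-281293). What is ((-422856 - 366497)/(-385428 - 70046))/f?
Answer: 789353/232713053450 ≈ 3.3920e-6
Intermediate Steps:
f = 510925 (f = 229632 + 281293 = 510925)
((-422856 - 366497)/(-385428 - 70046))/f = ((-422856 - 366497)/(-385428 - 70046))/510925 = -789353/(-455474)*(1/510925) = -789353*(-1/455474)*(1/510925) = (789353/455474)*(1/510925) = 789353/232713053450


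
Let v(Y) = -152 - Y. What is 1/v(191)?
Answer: -1/343 ≈ -0.0029155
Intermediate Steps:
1/v(191) = 1/(-152 - 1*191) = 1/(-152 - 191) = 1/(-343) = -1/343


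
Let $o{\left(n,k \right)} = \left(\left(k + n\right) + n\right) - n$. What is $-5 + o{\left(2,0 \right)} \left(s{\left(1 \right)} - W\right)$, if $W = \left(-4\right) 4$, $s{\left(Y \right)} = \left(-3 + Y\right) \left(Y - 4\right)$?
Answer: $39$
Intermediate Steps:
$s{\left(Y \right)} = \left(-4 + Y\right) \left(-3 + Y\right)$ ($s{\left(Y \right)} = \left(-3 + Y\right) \left(-4 + Y\right) = \left(-4 + Y\right) \left(-3 + Y\right)$)
$W = -16$
$o{\left(n,k \right)} = k + n$ ($o{\left(n,k \right)} = \left(k + 2 n\right) - n = k + n$)
$-5 + o{\left(2,0 \right)} \left(s{\left(1 \right)} - W\right) = -5 + \left(0 + 2\right) \left(\left(12 + 1^{2} - 7\right) - -16\right) = -5 + 2 \left(\left(12 + 1 - 7\right) + 16\right) = -5 + 2 \left(6 + 16\right) = -5 + 2 \cdot 22 = -5 + 44 = 39$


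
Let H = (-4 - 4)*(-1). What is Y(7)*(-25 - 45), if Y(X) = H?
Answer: -560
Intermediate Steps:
H = 8 (H = -8*(-1) = 8)
Y(X) = 8
Y(7)*(-25 - 45) = 8*(-25 - 45) = 8*(-70) = -560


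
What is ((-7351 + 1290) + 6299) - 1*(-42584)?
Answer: 42822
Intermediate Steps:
((-7351 + 1290) + 6299) - 1*(-42584) = (-6061 + 6299) + 42584 = 238 + 42584 = 42822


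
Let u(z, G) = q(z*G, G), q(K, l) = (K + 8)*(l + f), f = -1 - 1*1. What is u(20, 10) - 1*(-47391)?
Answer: 49055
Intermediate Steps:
f = -2 (f = -1 - 1 = -2)
q(K, l) = (-2 + l)*(8 + K) (q(K, l) = (K + 8)*(l - 2) = (8 + K)*(-2 + l) = (-2 + l)*(8 + K))
u(z, G) = -16 + 8*G + z*G² - 2*G*z (u(z, G) = -16 - 2*z*G + 8*G + (z*G)*G = -16 - 2*G*z + 8*G + (G*z)*G = -16 - 2*G*z + 8*G + z*G² = -16 + 8*G + z*G² - 2*G*z)
u(20, 10) - 1*(-47391) = (-16 + 8*10 + 20*10² - 2*10*20) - 1*(-47391) = (-16 + 80 + 20*100 - 400) + 47391 = (-16 + 80 + 2000 - 400) + 47391 = 1664 + 47391 = 49055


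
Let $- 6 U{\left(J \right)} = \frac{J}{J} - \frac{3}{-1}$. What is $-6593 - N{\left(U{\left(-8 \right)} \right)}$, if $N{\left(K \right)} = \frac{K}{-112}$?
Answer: $- \frac{1107625}{168} \approx -6593.0$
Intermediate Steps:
$U{\left(J \right)} = - \frac{2}{3}$ ($U{\left(J \right)} = - \frac{\frac{J}{J} - \frac{3}{-1}}{6} = - \frac{1 - -3}{6} = - \frac{1 + 3}{6} = \left(- \frac{1}{6}\right) 4 = - \frac{2}{3}$)
$N{\left(K \right)} = - \frac{K}{112}$ ($N{\left(K \right)} = K \left(- \frac{1}{112}\right) = - \frac{K}{112}$)
$-6593 - N{\left(U{\left(-8 \right)} \right)} = -6593 - \left(- \frac{1}{112}\right) \left(- \frac{2}{3}\right) = -6593 - \frac{1}{168} = - \frac{1107625}{168}$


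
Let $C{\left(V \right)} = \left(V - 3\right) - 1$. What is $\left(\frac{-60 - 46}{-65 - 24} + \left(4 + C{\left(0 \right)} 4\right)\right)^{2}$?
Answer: $\frac{925444}{7921} \approx 116.83$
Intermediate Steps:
$C{\left(V \right)} = -4 + V$ ($C{\left(V \right)} = \left(-3 + V\right) - 1 = -4 + V$)
$\left(\frac{-60 - 46}{-65 - 24} + \left(4 + C{\left(0 \right)} 4\right)\right)^{2} = \left(\frac{-60 - 46}{-65 - 24} + \left(4 + \left(-4 + 0\right) 4\right)\right)^{2} = \left(- \frac{106}{-89} + \left(4 - 16\right)\right)^{2} = \left(\left(-106\right) \left(- \frac{1}{89}\right) + \left(4 - 16\right)\right)^{2} = \left(\frac{106}{89} - 12\right)^{2} = \left(- \frac{962}{89}\right)^{2} = \frac{925444}{7921}$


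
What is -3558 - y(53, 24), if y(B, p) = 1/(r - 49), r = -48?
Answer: -345125/97 ≈ -3558.0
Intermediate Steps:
y(B, p) = -1/97 (y(B, p) = 1/(-48 - 49) = 1/(-97) = -1/97)
-3558 - y(53, 24) = -3558 - 1*(-1/97) = -3558 + 1/97 = -345125/97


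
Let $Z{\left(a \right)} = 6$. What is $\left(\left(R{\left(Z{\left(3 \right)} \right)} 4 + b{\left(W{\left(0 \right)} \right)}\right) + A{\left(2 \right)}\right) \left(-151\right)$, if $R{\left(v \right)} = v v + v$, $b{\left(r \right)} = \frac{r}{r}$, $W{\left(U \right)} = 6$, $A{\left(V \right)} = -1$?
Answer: $-25368$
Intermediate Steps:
$b{\left(r \right)} = 1$
$R{\left(v \right)} = v + v^{2}$ ($R{\left(v \right)} = v^{2} + v = v + v^{2}$)
$\left(\left(R{\left(Z{\left(3 \right)} \right)} 4 + b{\left(W{\left(0 \right)} \right)}\right) + A{\left(2 \right)}\right) \left(-151\right) = \left(\left(6 \left(1 + 6\right) 4 + 1\right) - 1\right) \left(-151\right) = \left(\left(6 \cdot 7 \cdot 4 + 1\right) - 1\right) \left(-151\right) = \left(\left(42 \cdot 4 + 1\right) - 1\right) \left(-151\right) = \left(\left(168 + 1\right) - 1\right) \left(-151\right) = \left(169 - 1\right) \left(-151\right) = 168 \left(-151\right) = -25368$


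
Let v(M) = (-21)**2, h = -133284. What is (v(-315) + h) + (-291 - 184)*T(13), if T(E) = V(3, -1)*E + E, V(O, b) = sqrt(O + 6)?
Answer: -157543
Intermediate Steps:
v(M) = 441
V(O, b) = sqrt(6 + O)
T(E) = 4*E (T(E) = sqrt(6 + 3)*E + E = sqrt(9)*E + E = 3*E + E = 4*E)
(v(-315) + h) + (-291 - 184)*T(13) = (441 - 133284) + (-291 - 184)*(4*13) = -132843 - 475*52 = -132843 - 24700 = -157543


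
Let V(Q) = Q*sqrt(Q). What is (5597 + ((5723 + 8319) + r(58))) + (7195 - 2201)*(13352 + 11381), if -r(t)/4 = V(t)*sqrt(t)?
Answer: 123522785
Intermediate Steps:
V(Q) = Q**(3/2)
r(t) = -4*t**2 (r(t) = -4*t**(3/2)*sqrt(t) = -4*t**2)
(5597 + ((5723 + 8319) + r(58))) + (7195 - 2201)*(13352 + 11381) = (5597 + ((5723 + 8319) - 4*58**2)) + (7195 - 2201)*(13352 + 11381) = (5597 + (14042 - 4*3364)) + 4994*24733 = (5597 + (14042 - 13456)) + 123516602 = (5597 + 586) + 123516602 = 6183 + 123516602 = 123522785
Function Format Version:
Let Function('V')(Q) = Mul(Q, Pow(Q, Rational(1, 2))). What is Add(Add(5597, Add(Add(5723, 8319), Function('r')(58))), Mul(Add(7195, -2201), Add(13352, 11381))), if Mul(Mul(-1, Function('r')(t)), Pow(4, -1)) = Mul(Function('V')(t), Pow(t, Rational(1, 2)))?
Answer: 123522785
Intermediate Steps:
Function('V')(Q) = Pow(Q, Rational(3, 2))
Function('r')(t) = Mul(-4, Pow(t, 2)) (Function('r')(t) = Mul(-4, Mul(Pow(t, Rational(3, 2)), Pow(t, Rational(1, 2)))) = Mul(-4, Pow(t, 2)))
Add(Add(5597, Add(Add(5723, 8319), Function('r')(58))), Mul(Add(7195, -2201), Add(13352, 11381))) = Add(Add(5597, Add(Add(5723, 8319), Mul(-4, Pow(58, 2)))), Mul(Add(7195, -2201), Add(13352, 11381))) = Add(Add(5597, Add(14042, Mul(-4, 3364))), Mul(4994, 24733)) = Add(Add(5597, Add(14042, -13456)), 123516602) = Add(Add(5597, 586), 123516602) = Add(6183, 123516602) = 123522785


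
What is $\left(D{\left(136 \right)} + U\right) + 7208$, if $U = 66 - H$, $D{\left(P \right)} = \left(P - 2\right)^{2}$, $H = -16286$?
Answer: $41516$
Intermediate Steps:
$D{\left(P \right)} = \left(-2 + P\right)^{2}$
$U = 16352$ ($U = 66 - -16286 = 66 + 16286 = 16352$)
$\left(D{\left(136 \right)} + U\right) + 7208 = \left(\left(-2 + 136\right)^{2} + 16352\right) + 7208 = \left(134^{2} + 16352\right) + 7208 = \left(17956 + 16352\right) + 7208 = 34308 + 7208 = 41516$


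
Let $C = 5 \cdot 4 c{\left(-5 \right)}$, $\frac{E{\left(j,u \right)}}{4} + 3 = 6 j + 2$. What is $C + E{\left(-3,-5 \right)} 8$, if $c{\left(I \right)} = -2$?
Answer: $-648$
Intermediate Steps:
$E{\left(j,u \right)} = -4 + 24 j$ ($E{\left(j,u \right)} = -12 + 4 \left(6 j + 2\right) = -12 + 4 \left(2 + 6 j\right) = -12 + \left(8 + 24 j\right) = -4 + 24 j$)
$C = -40$ ($C = 5 \cdot 4 \left(-2\right) = 20 \left(-2\right) = -40$)
$C + E{\left(-3,-5 \right)} 8 = -40 + \left(-4 + 24 \left(-3\right)\right) 8 = -40 + \left(-4 - 72\right) 8 = -40 - 608 = -648$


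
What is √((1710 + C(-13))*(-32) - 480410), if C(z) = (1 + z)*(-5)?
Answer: 5*I*√21482 ≈ 732.84*I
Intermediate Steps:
C(z) = -5 - 5*z
√((1710 + C(-13))*(-32) - 480410) = √((1710 + (-5 - 5*(-13)))*(-32) - 480410) = √((1710 + (-5 + 65))*(-32) - 480410) = √((1710 + 60)*(-32) - 480410) = √(1770*(-32) - 480410) = √(-56640 - 480410) = √(-537050) = 5*I*√21482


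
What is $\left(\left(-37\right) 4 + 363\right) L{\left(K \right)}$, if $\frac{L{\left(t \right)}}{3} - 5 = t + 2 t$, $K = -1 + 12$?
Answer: $24510$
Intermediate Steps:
$K = 11$
$L{\left(t \right)} = 15 + 9 t$ ($L{\left(t \right)} = 15 + 3 \left(t + 2 t\right) = 15 + 3 \cdot 3 t = 15 + 9 t$)
$\left(\left(-37\right) 4 + 363\right) L{\left(K \right)} = \left(\left(-37\right) 4 + 363\right) \left(15 + 9 \cdot 11\right) = \left(-148 + 363\right) \left(15 + 99\right) = 215 \cdot 114 = 24510$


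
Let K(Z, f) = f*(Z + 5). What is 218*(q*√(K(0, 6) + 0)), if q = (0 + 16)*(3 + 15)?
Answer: 62784*√30 ≈ 3.4388e+5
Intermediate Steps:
q = 288 (q = 16*18 = 288)
K(Z, f) = f*(5 + Z)
218*(q*√(K(0, 6) + 0)) = 218*(288*√(6*(5 + 0) + 0)) = 218*(288*√(6*5 + 0)) = 218*(288*√(30 + 0)) = 218*(288*√30) = 62784*√30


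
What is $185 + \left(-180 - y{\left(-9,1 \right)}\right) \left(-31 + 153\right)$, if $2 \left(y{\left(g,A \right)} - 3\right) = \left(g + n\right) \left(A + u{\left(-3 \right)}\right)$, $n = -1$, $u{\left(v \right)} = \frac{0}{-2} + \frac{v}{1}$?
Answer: $-23361$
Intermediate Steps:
$u{\left(v \right)} = v$ ($u{\left(v \right)} = 0 \left(- \frac{1}{2}\right) + v 1 = 0 + v = v$)
$y{\left(g,A \right)} = 3 + \frac{\left(-1 + g\right) \left(-3 + A\right)}{2}$ ($y{\left(g,A \right)} = 3 + \frac{\left(g - 1\right) \left(A - 3\right)}{2} = 3 + \frac{\left(-1 + g\right) \left(-3 + A\right)}{2}$)
$185 + \left(-180 - y{\left(-9,1 \right)}\right) \left(-31 + 153\right) = 185 + \left(-180 - \left(\frac{9}{2} - - \frac{27}{2} - \frac{1}{2} + \frac{1}{2} \cdot 1 \left(-9\right)\right)\right) \left(-31 + 153\right) = 185 + \left(-180 - \left(\frac{9}{2} + \frac{27}{2} - \frac{1}{2} - \frac{9}{2}\right)\right) 122 = 185 + \left(-180 - 13\right) 122 = 185 - 23546 = -23361$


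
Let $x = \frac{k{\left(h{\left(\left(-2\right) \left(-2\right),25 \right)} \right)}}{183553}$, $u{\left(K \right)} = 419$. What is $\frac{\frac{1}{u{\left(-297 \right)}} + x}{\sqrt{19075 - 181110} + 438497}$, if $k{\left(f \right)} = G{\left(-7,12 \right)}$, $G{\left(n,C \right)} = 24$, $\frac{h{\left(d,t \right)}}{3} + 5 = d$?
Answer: $\frac{6530535821}{1137537641718242316} - \frac{14893 i \sqrt{162035}}{1137537641718242316} \approx 5.7409 \cdot 10^{-9} - 5.2701 \cdot 10^{-12} i$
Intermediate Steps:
$h{\left(d,t \right)} = -15 + 3 d$
$k{\left(f \right)} = 24$
$x = \frac{24}{183553} \approx 0.00013075$
$\frac{\frac{1}{u{\left(-297 \right)}} + x}{\sqrt{19075 - 181110} + 438497} = \frac{\frac{1}{419} + \frac{24}{183553}}{\sqrt{19075 - 181110} + 438497} = \frac{\frac{1}{419} + \frac{24}{183553}}{\sqrt{-162035} + 438497} = \frac{193609}{76908707 \left(i \sqrt{162035} + 438497\right)} = \frac{193609}{76908707 \left(438497 + i \sqrt{162035}\right)}$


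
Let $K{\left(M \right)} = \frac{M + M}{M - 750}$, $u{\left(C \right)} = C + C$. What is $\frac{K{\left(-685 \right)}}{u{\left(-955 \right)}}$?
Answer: $- \frac{137}{274085} \approx -0.00049984$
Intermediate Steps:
$u{\left(C \right)} = 2 C$
$K{\left(M \right)} = \frac{2 M}{-750 + M}$
$\frac{K{\left(-685 \right)}}{u{\left(-955 \right)}} = \frac{2 \left(-685\right) \frac{1}{-750 - 685}}{2 \left(-955\right)} = \frac{2 \left(-685\right) \frac{1}{-1435}}{-1910} = 2 \left(-685\right) \left(- \frac{1}{1435}\right) \left(- \frac{1}{1910}\right) = \frac{274}{287} \left(- \frac{1}{1910}\right) = - \frac{137}{274085}$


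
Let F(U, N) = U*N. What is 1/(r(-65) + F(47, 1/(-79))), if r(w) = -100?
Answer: -79/7947 ≈ -0.0099409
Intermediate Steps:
F(U, N) = N*U
1/(r(-65) + F(47, 1/(-79))) = 1/(-100 + 47/(-79)) = 1/(-100 - 1/79*47) = 1/(-100 - 47/79) = 1/(-7947/79) = -79/7947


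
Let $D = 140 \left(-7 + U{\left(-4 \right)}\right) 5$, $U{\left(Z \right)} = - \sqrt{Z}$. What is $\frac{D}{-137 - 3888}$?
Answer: $\frac{28}{23} + \frac{8 i}{23} \approx 1.2174 + 0.34783 i$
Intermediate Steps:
$D = -4900 - 1400 i$ ($D = 140 \left(-7 - \sqrt{-4}\right) 5 = 140 \left(-7 - 2 i\right) 5 = 140 \left(-35 - 10 i\right) = -4900 - 1400 i \approx -4900.0 - 1400.0 i$)
$\frac{D}{-137 - 3888} = \frac{-4900 - 1400 i}{-137 - 3888} = \frac{-4900 - 1400 i}{-4025} = \left(-4900 - 1400 i\right) \left(- \frac{1}{4025}\right) = \frac{28}{23} + \frac{8 i}{23}$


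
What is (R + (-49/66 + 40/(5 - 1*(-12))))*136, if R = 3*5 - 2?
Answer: 65572/33 ≈ 1987.0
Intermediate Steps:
R = 13 (R = 15 - 2 = 13)
(R + (-49/66 + 40/(5 - 1*(-12))))*136 = (13 + (-49/66 + 40/(5 - 1*(-12))))*136 = (13 + (-49*1/66 + 40/(5 + 12)))*136 = (13 + (-49/66 + 40/17))*136 = (13 + 1807/1122)*136 = (16393/1122)*136 = 65572/33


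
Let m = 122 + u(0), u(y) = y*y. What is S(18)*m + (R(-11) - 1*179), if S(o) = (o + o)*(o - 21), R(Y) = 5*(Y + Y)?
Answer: -13465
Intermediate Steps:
R(Y) = 10*Y (R(Y) = 5*(2*Y) = 10*Y)
u(y) = y**2
S(o) = 2*o*(-21 + o) (S(o) = (2*o)*(-21 + o) = 2*o*(-21 + o))
m = 122 (m = 122 + 0**2 = 122 + 0 = 122)
S(18)*m + (R(-11) - 1*179) = (2*18*(-21 + 18))*122 + (10*(-11) - 1*179) = (2*18*(-3))*122 + (-110 - 179) = -108*122 - 289 = -13176 - 289 = -13465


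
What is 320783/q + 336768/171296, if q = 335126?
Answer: 5244017423/1793929478 ≈ 2.9232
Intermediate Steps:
320783/q + 336768/171296 = 320783/335126 + 336768/171296 = 320783*(1/335126) + 336768*(1/171296) = 320783/335126 + 10524/5353 = 5244017423/1793929478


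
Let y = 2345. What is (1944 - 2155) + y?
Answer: 2134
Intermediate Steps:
(1944 - 2155) + y = (1944 - 2155) + 2345 = -211 + 2345 = 2134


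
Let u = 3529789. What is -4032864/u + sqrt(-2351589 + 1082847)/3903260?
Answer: -4032864/3529789 + I*sqrt(1268742)/3903260 ≈ -1.1425 + 0.00028858*I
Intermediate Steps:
-4032864/u + sqrt(-2351589 + 1082847)/3903260 = -4032864/3529789 + sqrt(-2351589 + 1082847)/3903260 = -4032864*1/3529789 + sqrt(-1268742)*(1/3903260) = -4032864/3529789 + (I*sqrt(1268742))*(1/3903260) = -4032864/3529789 + I*sqrt(1268742)/3903260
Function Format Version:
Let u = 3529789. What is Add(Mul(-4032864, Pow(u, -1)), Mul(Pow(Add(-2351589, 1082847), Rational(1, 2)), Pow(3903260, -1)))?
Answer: Add(Rational(-4032864, 3529789), Mul(Rational(1, 3903260), I, Pow(1268742, Rational(1, 2)))) ≈ Add(-1.1425, Mul(0.00028858, I))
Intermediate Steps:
Add(Mul(-4032864, Pow(u, -1)), Mul(Pow(Add(-2351589, 1082847), Rational(1, 2)), Pow(3903260, -1))) = Add(Mul(-4032864, Pow(3529789, -1)), Mul(Pow(Add(-2351589, 1082847), Rational(1, 2)), Pow(3903260, -1))) = Add(Mul(-4032864, Rational(1, 3529789)), Mul(Pow(-1268742, Rational(1, 2)), Rational(1, 3903260))) = Add(Rational(-4032864, 3529789), Mul(Mul(I, Pow(1268742, Rational(1, 2))), Rational(1, 3903260))) = Add(Rational(-4032864, 3529789), Mul(Rational(1, 3903260), I, Pow(1268742, Rational(1, 2))))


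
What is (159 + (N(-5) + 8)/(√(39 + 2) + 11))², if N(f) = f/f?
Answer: 82165041/3200 - 115371*√41/3200 ≈ 25446.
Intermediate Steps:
N(f) = 1
(159 + (N(-5) + 8)/(√(39 + 2) + 11))² = (159 + (1 + 8)/(√(39 + 2) + 11))² = (159 + 9/(√41 + 11))² = (159 + 9/(11 + √41))²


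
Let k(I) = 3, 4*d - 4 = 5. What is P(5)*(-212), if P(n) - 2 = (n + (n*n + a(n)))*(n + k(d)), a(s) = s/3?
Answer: -162392/3 ≈ -54131.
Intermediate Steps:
a(s) = s/3 (a(s) = s*(1/3) = s/3)
d = 9/4 (d = 1 + (1/4)*5 = 1 + 5/4 = 9/4 ≈ 2.2500)
P(n) = 2 + (3 + n)*(n**2 + 4*n/3) (P(n) = 2 + (n + (n*n + n/3))*(n + 3) = 2 + (n + (n**2 + n/3))*(3 + n) = 2 + (n**2 + 4*n/3)*(3 + n) = 2 + (3 + n)*(n**2 + 4*n/3))
P(5)*(-212) = (2 + 5**3 + 4*5 + (13/3)*5**2)*(-212) = (2 + 125 + 20 + (13/3)*25)*(-212) = (2 + 125 + 20 + 325/3)*(-212) = (766/3)*(-212) = -162392/3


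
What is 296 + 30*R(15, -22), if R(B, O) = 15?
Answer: 746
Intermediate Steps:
296 + 30*R(15, -22) = 296 + 30*15 = 296 + 450 = 746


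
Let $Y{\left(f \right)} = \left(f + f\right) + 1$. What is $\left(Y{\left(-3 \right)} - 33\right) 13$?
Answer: $-494$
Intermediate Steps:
$Y{\left(f \right)} = 1 + 2 f$ ($Y{\left(f \right)} = 2 f + 1 = 1 + 2 f$)
$\left(Y{\left(-3 \right)} - 33\right) 13 = \left(\left(1 + 2 \left(-3\right)\right) - 33\right) 13 = \left(\left(1 - 6\right) - 33\right) 13 = \left(-5 - 33\right) 13 = \left(-38\right) 13 = -494$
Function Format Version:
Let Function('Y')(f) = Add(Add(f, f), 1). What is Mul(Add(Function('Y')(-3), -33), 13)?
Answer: -494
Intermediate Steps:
Function('Y')(f) = Add(1, Mul(2, f)) (Function('Y')(f) = Add(Mul(2, f), 1) = Add(1, Mul(2, f)))
Mul(Add(Function('Y')(-3), -33), 13) = Mul(Add(Add(1, Mul(2, -3)), -33), 13) = Mul(Add(Add(1, -6), -33), 13) = Mul(Add(-5, -33), 13) = Mul(-38, 13) = -494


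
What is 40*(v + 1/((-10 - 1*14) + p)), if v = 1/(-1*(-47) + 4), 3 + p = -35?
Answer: 220/1581 ≈ 0.13915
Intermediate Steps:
p = -38 (p = -3 - 35 = -38)
v = 1/51 (v = 1/(47 + 4) = 1/51 ≈ 0.019608)
40*(v + 1/((-10 - 1*14) + p)) = 40*(1/51 + 1/((-10 - 1*14) - 38)) = 40*(1/51 + 1/((-10 - 14) - 38)) = 40*(1/51 + 1/(-24 - 38)) = 40*(1/51 + 1/(-62)) = 40*(1/51 - 1/62) = 40*(11/3162) = 220/1581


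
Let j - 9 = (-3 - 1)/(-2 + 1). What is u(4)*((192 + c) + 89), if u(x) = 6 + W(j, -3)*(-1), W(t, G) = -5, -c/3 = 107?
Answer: -440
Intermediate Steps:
c = -321 (c = -3*107 = -321)
j = 13 (j = 9 + (-3 - 1)/(-2 + 1) = 9 - 4/(-1) = 9 - 4*(-1) = 9 + 4 = 13)
u(x) = 11 (u(x) = 6 - 5*(-1) = 6 + 5 = 11)
u(4)*((192 + c) + 89) = 11*((192 - 321) + 89) = 11*(-129 + 89) = 11*(-40) = -440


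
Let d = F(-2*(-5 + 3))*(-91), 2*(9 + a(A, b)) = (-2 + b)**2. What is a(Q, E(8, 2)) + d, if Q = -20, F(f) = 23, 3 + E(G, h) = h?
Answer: -4195/2 ≈ -2097.5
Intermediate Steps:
E(G, h) = -3 + h
a(A, b) = -9 + (-2 + b)**2/2
d = -2093 (d = 23*(-91) = -2093)
a(Q, E(8, 2)) + d = (-9 + (-2 + (-3 + 2))**2/2) - 2093 = (-9 + (-2 - 1)**2/2) - 2093 = (-9 + (1/2)*(-3)**2) - 2093 = (-9 + (1/2)*9) - 2093 = (-9 + 9/2) - 2093 = -9/2 - 2093 = -4195/2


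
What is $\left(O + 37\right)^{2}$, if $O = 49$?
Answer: $7396$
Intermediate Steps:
$\left(O + 37\right)^{2} = \left(49 + 37\right)^{2} = 86^{2} = 7396$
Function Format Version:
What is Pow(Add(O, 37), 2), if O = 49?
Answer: 7396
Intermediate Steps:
Pow(Add(O, 37), 2) = Pow(Add(49, 37), 2) = Pow(86, 2) = 7396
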